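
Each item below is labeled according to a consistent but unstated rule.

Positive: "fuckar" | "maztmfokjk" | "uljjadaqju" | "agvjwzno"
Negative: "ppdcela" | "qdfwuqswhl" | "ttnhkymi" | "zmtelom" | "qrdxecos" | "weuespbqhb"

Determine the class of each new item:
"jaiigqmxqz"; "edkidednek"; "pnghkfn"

Positive, Negative, Negative

Rule: even length AND contains 'a'. This holds for each 'Positive' example and fails for each 'Negative' one.
"jaiigqmxqz": length 10, has 'a', qualifies → Positive. "edkidednek": length 10, no 'a', does not satisfy this → Negative. "pnghkfn": length 7, no 'a', does not satisfy this → Negative.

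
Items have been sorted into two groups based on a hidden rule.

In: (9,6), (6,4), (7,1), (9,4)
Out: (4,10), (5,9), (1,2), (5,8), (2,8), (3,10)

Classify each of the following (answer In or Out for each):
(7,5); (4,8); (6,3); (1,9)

In, Out, In, Out

The simplest hypothesis consistent with all the labels is: first > second.
(7,5) → 7 > 5 → In. (4,8) → 4 < 8 → Out. (6,3) → 6 > 3 → In. (1,9) → 1 < 9 → Out.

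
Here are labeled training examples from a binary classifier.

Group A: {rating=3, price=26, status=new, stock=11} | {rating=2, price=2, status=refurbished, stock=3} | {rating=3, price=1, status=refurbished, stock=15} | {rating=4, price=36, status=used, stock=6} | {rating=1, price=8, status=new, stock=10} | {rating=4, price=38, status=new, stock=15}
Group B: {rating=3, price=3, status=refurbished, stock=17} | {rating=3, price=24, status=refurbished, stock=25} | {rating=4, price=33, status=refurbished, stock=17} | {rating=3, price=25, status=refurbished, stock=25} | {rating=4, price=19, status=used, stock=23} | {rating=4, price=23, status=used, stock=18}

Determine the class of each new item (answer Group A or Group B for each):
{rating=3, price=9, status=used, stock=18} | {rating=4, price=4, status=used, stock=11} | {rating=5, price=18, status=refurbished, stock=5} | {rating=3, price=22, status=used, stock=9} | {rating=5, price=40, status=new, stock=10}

Group B, Group A, Group A, Group A, Group A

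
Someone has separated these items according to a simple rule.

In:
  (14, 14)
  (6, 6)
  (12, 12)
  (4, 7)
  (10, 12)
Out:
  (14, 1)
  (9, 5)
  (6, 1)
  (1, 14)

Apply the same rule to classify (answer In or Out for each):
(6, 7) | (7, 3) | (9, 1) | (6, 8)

In, Out, Out, In

The rule appears to be: |first − second| ≤ 3.
(6, 7) — |6−7| = 1, hence In. (7, 3) — |7−3| = 4, hence Out. (9, 1) — |9−1| = 8, hence Out. (6, 8) — |6−8| = 2, hence In.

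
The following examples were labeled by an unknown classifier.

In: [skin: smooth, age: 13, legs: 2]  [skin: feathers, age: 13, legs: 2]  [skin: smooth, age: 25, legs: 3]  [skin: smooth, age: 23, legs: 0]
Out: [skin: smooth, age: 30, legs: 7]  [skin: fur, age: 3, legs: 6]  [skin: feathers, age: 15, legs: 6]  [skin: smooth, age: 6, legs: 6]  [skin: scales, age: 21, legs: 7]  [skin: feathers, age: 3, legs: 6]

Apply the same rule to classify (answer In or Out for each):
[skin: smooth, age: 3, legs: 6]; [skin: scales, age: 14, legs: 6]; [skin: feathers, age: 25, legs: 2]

The classifier is using: legs ≤ 3.
Out: [skin: smooth, age: 3, legs: 6], since legs = 6.
Out: [skin: scales, age: 14, legs: 6], since legs = 6.
In: [skin: feathers, age: 25, legs: 2], since legs = 2.

Out, Out, In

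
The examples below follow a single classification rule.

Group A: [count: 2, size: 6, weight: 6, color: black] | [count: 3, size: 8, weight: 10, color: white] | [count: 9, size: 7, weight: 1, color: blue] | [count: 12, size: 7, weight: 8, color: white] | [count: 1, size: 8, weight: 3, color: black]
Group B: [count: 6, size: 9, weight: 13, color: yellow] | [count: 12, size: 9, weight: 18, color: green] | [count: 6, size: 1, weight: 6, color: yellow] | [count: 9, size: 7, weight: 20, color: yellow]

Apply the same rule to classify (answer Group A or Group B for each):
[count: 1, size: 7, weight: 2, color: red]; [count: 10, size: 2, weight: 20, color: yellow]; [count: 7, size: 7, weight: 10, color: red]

Every 'Group A' example satisfies: weight ≤ 10 AND size ≥ 6. None of the 'Group B' examples do.

Group A, Group B, Group A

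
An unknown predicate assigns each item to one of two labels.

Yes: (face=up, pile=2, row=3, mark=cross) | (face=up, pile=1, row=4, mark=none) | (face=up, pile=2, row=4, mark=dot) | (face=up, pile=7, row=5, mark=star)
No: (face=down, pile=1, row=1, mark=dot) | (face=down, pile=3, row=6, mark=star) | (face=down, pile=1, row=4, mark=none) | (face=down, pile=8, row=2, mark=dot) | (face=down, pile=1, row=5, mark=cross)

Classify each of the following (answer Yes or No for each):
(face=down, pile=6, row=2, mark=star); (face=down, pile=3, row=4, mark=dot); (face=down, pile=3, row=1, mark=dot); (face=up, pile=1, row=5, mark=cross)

No, No, No, Yes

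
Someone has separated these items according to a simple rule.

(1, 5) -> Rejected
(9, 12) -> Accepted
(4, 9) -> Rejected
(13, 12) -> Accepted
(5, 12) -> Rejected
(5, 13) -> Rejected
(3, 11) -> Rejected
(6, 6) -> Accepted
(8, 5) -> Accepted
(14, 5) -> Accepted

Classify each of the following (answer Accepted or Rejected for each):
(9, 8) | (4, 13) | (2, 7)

'Accepted' ⟺ first ≥ 6.
(9, 8) → first 9 → Accepted. (4, 13) → first 4 → Rejected. (2, 7) → first 2 → Rejected.

Accepted, Rejected, Rejected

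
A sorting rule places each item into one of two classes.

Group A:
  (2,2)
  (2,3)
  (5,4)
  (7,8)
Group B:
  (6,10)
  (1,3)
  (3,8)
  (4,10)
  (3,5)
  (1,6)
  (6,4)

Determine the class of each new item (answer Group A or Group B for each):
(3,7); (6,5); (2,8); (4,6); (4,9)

Group B, Group A, Group B, Group B, Group B

All 'Group A' examples share one property — |first − second| ≤ 1 — and every 'Group B' example lacks it.
(3,7): |3−7| = 4 — lacks this property, so Group B. (6,5): |6−5| = 1 — checks out, so Group A. (2,8): |2−8| = 6 — lacks this property, so Group B. (4,6): |4−6| = 2 — lacks this property, so Group B. (4,9): |4−9| = 5 — lacks this property, so Group B.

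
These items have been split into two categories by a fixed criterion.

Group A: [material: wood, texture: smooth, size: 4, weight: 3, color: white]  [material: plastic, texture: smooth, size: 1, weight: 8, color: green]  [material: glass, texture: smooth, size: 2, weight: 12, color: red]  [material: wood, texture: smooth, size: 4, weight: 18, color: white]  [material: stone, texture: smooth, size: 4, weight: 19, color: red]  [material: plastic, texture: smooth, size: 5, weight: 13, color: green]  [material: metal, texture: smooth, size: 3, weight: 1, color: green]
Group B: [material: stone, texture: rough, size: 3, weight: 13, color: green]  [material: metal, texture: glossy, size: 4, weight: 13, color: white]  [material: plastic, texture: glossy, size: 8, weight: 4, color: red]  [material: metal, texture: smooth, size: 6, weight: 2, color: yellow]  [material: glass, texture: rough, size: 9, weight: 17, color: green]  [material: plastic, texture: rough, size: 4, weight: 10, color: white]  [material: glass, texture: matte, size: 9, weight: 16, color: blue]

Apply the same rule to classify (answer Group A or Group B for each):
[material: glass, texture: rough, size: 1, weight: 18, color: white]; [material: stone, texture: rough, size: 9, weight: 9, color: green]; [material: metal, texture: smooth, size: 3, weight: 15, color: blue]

The common property of the 'Group A' items is: texture is smooth AND size ≤ 5. No 'Group B' item has it.
[material: glass, texture: rough, size: 1, weight: 18, color: white] → texture is rough, size = 1 → Group B.
[material: stone, texture: rough, size: 9, weight: 9, color: green] → texture is rough, size = 9 → Group B.
[material: metal, texture: smooth, size: 3, weight: 15, color: blue] → texture is smooth, size = 3 → Group A.

Group B, Group B, Group A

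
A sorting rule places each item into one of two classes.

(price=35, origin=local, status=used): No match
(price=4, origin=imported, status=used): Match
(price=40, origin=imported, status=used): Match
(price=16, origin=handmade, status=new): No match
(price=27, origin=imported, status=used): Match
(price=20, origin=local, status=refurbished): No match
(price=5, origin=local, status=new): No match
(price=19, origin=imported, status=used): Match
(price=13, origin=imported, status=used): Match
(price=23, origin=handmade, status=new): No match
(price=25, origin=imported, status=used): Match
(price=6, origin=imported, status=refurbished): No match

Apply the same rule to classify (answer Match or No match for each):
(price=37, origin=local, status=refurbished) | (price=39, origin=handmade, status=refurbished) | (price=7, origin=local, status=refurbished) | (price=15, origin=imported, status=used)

'Match' ⟺ origin is imported AND status is used.
(price=37, origin=local, status=refurbished): origin is local, status is refurbished — fails the rule, so No match. (price=39, origin=handmade, status=refurbished): origin is handmade, status is refurbished — fails the rule, so No match. (price=7, origin=local, status=refurbished): origin is local, status is refurbished — fails the rule, so No match. (price=15, origin=imported, status=used): origin is imported, status is used — checks out, so Match.

No match, No match, No match, Match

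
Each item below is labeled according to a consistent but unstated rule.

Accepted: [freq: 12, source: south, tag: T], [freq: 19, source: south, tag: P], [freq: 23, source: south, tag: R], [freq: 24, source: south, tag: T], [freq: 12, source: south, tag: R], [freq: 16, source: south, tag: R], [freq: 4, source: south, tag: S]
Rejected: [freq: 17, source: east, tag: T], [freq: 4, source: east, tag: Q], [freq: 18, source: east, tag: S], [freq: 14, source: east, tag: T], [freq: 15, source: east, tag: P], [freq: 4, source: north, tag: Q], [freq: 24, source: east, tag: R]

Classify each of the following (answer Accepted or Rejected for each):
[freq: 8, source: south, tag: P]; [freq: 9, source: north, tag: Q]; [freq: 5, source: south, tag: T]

Accepted, Rejected, Accepted

The simplest hypothesis consistent with all the labels is: source is south.
[freq: 8, source: south, tag: P] — source is south, hence Accepted.
[freq: 9, source: north, tag: Q] — source is north, hence Rejected.
[freq: 5, source: south, tag: T] — source is south, hence Accepted.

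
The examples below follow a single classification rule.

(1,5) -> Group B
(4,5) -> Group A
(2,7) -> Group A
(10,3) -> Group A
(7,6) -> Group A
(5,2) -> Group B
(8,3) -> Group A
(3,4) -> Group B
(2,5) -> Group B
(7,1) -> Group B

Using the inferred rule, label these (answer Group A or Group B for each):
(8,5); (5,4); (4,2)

Group A, Group A, Group B

A rule that fits every label: sum ≥ 9 — true of each 'Group A' example, false of each 'Group B' one.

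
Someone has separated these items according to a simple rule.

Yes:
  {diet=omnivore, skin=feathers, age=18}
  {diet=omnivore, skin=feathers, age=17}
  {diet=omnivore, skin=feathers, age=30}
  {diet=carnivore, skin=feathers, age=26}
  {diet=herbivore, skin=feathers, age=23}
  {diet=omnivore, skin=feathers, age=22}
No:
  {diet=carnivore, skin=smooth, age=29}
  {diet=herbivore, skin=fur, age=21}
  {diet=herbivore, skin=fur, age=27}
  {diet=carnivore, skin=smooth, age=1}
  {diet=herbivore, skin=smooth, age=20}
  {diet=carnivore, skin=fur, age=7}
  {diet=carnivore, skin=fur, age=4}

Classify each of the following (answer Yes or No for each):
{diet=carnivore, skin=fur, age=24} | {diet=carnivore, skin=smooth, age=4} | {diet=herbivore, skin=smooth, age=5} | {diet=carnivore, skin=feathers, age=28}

No, No, No, Yes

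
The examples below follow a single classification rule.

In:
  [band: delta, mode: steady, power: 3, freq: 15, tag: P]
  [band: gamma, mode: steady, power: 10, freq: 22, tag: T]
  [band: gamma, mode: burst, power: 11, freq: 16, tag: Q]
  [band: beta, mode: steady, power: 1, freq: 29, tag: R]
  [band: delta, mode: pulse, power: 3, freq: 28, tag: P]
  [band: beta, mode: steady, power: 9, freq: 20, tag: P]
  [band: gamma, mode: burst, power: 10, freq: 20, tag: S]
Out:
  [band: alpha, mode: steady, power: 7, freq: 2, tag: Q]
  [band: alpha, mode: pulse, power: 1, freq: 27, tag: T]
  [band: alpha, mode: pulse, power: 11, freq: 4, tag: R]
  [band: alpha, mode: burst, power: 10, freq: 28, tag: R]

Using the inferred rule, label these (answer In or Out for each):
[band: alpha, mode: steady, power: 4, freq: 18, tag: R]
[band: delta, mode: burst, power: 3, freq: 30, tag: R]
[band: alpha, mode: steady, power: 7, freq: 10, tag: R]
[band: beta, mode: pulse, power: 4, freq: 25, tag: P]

Out, In, Out, In

All 'In' examples share one property — band is not alpha — and every 'Out' example lacks it.
[band: alpha, mode: steady, power: 4, freq: 18, tag: R] → band is alpha → Out.
[band: delta, mode: burst, power: 3, freq: 30, tag: R] → band is delta → In.
[band: alpha, mode: steady, power: 7, freq: 10, tag: R] → band is alpha → Out.
[band: beta, mode: pulse, power: 4, freq: 25, tag: P] → band is beta → In.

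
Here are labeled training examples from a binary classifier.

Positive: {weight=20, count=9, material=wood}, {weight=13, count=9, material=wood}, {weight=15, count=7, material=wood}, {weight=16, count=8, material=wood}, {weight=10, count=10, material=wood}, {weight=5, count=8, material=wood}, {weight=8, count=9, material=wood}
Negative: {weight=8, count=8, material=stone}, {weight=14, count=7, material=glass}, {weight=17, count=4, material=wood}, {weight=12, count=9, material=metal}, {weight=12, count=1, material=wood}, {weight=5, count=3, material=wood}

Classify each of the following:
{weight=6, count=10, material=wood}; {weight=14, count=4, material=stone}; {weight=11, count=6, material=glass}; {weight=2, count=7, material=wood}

Positive, Negative, Negative, Positive

The rule appears to be: material is wood AND count ≥ 7.
{weight=6, count=10, material=wood}: material is wood, count = 10, checks out → Positive. {weight=14, count=4, material=stone}: material is stone, count = 4, does not pass → Negative. {weight=11, count=6, material=glass}: material is glass, count = 6, does not pass → Negative. {weight=2, count=7, material=wood}: material is wood, count = 7, checks out → Positive.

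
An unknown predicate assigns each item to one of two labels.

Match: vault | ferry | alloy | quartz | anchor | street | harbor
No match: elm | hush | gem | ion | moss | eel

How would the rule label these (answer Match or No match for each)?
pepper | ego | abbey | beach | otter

Match, No match, Match, Match, Match

All 'Match' examples share one property — length ≥ 5 — and every 'No match' example lacks it.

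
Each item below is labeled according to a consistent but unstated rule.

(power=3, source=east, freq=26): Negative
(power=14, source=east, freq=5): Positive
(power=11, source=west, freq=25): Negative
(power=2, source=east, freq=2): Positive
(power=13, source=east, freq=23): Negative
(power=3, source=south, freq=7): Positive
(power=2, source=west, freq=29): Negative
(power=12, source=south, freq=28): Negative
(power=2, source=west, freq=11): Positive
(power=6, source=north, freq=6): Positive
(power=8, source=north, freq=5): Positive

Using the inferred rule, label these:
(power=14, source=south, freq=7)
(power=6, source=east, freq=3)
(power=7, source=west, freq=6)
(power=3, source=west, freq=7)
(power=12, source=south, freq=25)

A rule that fits every label: freq ≤ 11 — true of each 'Positive' example, false of each 'Negative' one.
(power=14, source=south, freq=7) → freq = 7 → Positive. (power=6, source=east, freq=3) → freq = 3 → Positive. (power=7, source=west, freq=6) → freq = 6 → Positive. (power=3, source=west, freq=7) → freq = 7 → Positive. (power=12, source=south, freq=25) → freq = 25 → Negative.

Positive, Positive, Positive, Positive, Negative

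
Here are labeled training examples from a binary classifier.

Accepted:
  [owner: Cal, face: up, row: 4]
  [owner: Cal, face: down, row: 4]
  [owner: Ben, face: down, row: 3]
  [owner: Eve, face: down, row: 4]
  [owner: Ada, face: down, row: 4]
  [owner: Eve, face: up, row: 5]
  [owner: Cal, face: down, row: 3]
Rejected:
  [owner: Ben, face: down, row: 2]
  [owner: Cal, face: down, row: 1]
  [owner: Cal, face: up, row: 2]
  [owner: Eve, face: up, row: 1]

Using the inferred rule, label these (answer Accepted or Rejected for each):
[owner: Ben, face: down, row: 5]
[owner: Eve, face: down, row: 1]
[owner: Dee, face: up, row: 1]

Accepted, Rejected, Rejected

Rule: row ≥ 3. This holds for each 'Accepted' example and fails for each 'Rejected' one.
[owner: Ben, face: down, row: 5]: row = 5, passes → Accepted.
[owner: Eve, face: down, row: 1]: row = 1, does not pass → Rejected.
[owner: Dee, face: up, row: 1]: row = 1, does not pass → Rejected.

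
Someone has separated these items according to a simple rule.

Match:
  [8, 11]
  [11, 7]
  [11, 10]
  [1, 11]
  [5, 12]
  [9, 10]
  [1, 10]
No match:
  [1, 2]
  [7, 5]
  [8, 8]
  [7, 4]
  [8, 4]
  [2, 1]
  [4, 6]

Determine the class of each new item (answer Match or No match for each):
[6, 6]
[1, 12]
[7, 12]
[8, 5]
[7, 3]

No match, Match, Match, No match, No match

The simplest hypothesis consistent with all the labels is: max ≥ 9.
[6, 6]: No match (max 6). [1, 12]: Match (max 12). [7, 12]: Match (max 12). [8, 5]: No match (max 8). [7, 3]: No match (max 7).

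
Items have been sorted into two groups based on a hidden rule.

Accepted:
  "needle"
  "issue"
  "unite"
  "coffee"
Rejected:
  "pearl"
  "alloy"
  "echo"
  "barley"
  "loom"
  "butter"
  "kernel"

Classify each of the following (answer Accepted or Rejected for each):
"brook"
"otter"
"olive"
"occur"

The common property of the 'Accepted' items is: ends with 'e'. No 'Rejected' item has it.
Rejected: "brook", since ends with 'k'.
Rejected: "otter", since ends with 'r'.
Accepted: "olive", since ends with 'e'.
Rejected: "occur", since ends with 'r'.

Rejected, Rejected, Accepted, Rejected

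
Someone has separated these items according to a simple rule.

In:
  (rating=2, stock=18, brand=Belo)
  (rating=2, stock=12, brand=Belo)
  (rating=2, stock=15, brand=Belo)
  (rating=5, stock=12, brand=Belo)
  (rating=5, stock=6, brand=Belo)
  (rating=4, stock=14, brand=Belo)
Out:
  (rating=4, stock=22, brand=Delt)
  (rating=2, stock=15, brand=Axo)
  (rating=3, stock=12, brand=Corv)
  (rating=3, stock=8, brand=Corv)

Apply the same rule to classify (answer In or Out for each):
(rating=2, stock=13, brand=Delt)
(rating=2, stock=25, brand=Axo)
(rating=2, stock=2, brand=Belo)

Out, Out, In

The rule appears to be: brand is Belo.
Out: (rating=2, stock=13, brand=Delt), since brand is Delt.
Out: (rating=2, stock=25, brand=Axo), since brand is Axo.
In: (rating=2, stock=2, brand=Belo), since brand is Belo.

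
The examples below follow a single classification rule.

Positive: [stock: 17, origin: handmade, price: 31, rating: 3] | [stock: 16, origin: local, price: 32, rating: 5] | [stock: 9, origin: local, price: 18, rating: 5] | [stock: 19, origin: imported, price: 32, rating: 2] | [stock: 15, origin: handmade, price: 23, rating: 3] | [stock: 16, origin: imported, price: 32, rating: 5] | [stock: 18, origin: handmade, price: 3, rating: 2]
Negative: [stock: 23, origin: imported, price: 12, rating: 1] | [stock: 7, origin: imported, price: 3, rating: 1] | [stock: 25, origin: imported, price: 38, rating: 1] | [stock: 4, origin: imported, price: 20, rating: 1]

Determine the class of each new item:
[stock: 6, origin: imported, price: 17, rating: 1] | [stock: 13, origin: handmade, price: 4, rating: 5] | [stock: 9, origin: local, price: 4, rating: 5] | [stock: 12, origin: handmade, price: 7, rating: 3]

Negative, Positive, Positive, Positive

'Positive' ⟺ rating ≥ 2.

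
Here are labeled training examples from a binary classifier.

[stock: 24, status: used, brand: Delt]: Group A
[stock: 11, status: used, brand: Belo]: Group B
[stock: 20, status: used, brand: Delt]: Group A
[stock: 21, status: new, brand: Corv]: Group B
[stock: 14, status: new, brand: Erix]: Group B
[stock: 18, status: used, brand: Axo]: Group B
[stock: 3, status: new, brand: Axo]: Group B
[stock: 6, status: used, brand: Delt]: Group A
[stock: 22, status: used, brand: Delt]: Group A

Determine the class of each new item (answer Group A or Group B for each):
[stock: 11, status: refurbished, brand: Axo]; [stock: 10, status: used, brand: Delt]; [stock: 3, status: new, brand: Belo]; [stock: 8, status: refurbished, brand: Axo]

Group B, Group A, Group B, Group B

Rule: brand is Delt. This holds for each 'Group A' example and fails for each 'Group B' one.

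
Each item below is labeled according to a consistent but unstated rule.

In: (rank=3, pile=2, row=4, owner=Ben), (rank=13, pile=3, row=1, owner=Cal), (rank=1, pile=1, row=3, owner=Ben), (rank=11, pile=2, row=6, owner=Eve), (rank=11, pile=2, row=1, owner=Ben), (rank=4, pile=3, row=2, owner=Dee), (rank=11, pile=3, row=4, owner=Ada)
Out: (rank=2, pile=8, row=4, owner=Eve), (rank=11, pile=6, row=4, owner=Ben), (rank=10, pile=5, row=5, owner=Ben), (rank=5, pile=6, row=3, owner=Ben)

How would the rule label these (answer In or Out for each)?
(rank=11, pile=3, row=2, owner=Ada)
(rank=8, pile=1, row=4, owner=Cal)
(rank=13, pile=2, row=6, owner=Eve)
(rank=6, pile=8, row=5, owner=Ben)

The common property of the 'In' items is: pile ≤ 3. No 'Out' item has it.
(rank=11, pile=3, row=2, owner=Ada): In (pile = 3). (rank=8, pile=1, row=4, owner=Cal): In (pile = 1). (rank=13, pile=2, row=6, owner=Eve): In (pile = 2). (rank=6, pile=8, row=5, owner=Ben): Out (pile = 8).

In, In, In, Out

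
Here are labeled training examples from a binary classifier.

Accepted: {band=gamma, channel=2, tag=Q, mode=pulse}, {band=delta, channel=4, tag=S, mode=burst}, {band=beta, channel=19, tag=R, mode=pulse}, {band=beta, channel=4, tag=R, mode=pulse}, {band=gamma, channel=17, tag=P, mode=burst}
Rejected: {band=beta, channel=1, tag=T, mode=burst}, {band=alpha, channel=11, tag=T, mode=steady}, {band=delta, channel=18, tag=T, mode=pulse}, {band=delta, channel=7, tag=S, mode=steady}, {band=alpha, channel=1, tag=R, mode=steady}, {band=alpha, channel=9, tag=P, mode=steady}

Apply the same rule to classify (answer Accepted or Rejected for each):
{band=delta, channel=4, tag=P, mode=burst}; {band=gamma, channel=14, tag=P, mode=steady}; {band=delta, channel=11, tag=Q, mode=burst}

The pattern is that an item is 'Accepted' exactly when: mode is not steady AND tag is not T.

Accepted, Rejected, Accepted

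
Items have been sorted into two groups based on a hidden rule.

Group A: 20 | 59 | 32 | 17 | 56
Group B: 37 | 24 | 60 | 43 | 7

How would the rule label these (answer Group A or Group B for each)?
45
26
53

Group B, Group A, Group A

Every 'Group A' example satisfies: ≡ 2 (mod 3). None of the 'Group B' examples do.
45: Group B (45 mod 3 = 0).
26: Group A (26 mod 3 = 2).
53: Group A (53 mod 3 = 2).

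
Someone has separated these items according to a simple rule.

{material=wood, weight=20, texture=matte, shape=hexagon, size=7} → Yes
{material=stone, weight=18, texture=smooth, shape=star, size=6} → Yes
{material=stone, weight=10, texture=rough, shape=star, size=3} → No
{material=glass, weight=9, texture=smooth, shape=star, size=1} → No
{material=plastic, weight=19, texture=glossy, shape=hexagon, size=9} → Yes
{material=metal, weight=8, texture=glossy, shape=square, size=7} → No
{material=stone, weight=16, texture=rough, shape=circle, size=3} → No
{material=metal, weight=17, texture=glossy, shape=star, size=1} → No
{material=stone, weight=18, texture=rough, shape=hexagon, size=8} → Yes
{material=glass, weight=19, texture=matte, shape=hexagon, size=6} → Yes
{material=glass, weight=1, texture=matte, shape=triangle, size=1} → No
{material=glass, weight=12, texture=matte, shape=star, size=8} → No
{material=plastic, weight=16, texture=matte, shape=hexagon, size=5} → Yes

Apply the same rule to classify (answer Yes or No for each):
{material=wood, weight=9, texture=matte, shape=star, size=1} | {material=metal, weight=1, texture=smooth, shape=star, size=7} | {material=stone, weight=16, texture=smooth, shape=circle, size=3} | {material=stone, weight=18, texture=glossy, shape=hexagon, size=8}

The distinguishing property — size ≥ 5 AND weight ≥ 16 — holds for all the 'Yes' cases and none of the 'No' cases.
{material=wood, weight=9, texture=matte, shape=star, size=1} — size = 1, weight = 9, hence No. {material=metal, weight=1, texture=smooth, shape=star, size=7} — size = 7, weight = 1, hence No. {material=stone, weight=16, texture=smooth, shape=circle, size=3} — size = 3, weight = 16, hence No. {material=stone, weight=18, texture=glossy, shape=hexagon, size=8} — size = 8, weight = 18, hence Yes.

No, No, No, Yes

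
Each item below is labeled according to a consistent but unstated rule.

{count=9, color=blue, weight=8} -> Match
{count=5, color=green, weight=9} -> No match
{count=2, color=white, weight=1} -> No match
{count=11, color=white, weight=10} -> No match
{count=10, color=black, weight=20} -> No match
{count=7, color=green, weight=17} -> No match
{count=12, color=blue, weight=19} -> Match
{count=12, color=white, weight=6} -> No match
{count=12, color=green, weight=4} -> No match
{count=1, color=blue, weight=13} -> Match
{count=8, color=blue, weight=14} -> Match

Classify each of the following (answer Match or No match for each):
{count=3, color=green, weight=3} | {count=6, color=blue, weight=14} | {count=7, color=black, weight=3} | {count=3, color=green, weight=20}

The pattern is that an item is 'Match' exactly when: color is blue.
No match: {count=3, color=green, weight=3}, since color is green.
Match: {count=6, color=blue, weight=14}, since color is blue.
No match: {count=7, color=black, weight=3}, since color is black.
No match: {count=3, color=green, weight=20}, since color is green.

No match, Match, No match, No match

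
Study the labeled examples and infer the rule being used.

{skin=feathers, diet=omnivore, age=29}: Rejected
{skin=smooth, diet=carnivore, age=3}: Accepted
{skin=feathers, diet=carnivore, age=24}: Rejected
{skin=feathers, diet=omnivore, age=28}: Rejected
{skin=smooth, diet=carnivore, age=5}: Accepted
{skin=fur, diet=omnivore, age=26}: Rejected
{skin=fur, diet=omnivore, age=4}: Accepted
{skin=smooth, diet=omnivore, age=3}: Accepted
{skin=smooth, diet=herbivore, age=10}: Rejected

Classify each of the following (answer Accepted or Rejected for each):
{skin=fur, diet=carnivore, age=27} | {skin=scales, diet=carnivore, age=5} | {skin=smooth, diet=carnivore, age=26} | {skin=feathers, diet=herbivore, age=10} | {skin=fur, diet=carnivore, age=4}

Rejected, Accepted, Rejected, Rejected, Accepted

A rule that fits every label: age ≤ 5 — true of each 'Accepted' example, false of each 'Rejected' one.
{skin=fur, diet=carnivore, age=27}: Rejected (age = 27). {skin=scales, diet=carnivore, age=5}: Accepted (age = 5). {skin=smooth, diet=carnivore, age=26}: Rejected (age = 26). {skin=feathers, diet=herbivore, age=10}: Rejected (age = 10). {skin=fur, diet=carnivore, age=4}: Accepted (age = 4).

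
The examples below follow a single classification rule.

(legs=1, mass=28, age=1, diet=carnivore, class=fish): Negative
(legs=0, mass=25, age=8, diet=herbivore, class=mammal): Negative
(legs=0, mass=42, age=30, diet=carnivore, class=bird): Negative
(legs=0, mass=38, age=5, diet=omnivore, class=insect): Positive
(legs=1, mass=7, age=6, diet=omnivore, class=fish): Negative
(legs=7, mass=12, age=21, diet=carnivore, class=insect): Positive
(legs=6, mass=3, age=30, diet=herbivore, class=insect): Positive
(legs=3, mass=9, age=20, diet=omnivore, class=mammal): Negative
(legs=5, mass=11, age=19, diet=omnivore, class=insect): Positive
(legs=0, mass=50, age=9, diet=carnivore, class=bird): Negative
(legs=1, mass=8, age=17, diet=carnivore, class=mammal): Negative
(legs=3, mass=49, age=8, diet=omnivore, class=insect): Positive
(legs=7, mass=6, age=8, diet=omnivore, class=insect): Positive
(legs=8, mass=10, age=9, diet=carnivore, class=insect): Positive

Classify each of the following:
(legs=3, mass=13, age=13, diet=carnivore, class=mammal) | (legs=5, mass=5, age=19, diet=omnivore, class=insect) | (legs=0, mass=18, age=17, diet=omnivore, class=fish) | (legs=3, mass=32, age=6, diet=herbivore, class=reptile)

Negative, Positive, Negative, Negative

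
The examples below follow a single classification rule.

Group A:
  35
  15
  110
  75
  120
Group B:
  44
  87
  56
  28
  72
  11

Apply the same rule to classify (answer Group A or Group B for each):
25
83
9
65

All 'Group A' examples share one property — multiple of 5 — and every 'Group B' example lacks it.
25: 25 = 5·5 — matches, so Group A.
83: 83 = 5·16 + 3 — does not satisfy this, so Group B.
9: 9 = 5·1 + 4 — does not satisfy this, so Group B.
65: 65 = 5·13 — matches, so Group A.

Group A, Group B, Group B, Group A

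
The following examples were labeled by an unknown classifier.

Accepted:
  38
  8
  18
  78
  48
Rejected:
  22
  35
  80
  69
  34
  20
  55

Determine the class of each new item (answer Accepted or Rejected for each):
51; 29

Rejected, Rejected

The distinguishing property — ends in digit 8 — holds for all the 'Accepted' cases and none of the 'Rejected' cases.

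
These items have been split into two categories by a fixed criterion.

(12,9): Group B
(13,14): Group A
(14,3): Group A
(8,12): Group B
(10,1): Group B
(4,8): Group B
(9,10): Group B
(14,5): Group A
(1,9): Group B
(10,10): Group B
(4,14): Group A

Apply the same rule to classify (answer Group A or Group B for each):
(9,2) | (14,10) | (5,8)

One predicate separates the groups cleanly: max ≥ 13.

Group B, Group A, Group B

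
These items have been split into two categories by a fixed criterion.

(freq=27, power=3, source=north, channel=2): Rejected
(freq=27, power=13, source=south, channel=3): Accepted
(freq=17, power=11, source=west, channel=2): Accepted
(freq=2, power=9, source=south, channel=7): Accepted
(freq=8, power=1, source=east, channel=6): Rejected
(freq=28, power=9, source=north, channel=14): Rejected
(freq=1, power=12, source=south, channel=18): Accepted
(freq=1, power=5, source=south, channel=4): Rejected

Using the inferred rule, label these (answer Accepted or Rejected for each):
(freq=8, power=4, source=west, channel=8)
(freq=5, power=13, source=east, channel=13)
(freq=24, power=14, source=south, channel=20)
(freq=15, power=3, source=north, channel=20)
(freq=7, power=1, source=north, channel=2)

Rejected, Accepted, Accepted, Rejected, Rejected

The simplest hypothesis consistent with all the labels is: freq ≤ 27 AND power ≥ 9.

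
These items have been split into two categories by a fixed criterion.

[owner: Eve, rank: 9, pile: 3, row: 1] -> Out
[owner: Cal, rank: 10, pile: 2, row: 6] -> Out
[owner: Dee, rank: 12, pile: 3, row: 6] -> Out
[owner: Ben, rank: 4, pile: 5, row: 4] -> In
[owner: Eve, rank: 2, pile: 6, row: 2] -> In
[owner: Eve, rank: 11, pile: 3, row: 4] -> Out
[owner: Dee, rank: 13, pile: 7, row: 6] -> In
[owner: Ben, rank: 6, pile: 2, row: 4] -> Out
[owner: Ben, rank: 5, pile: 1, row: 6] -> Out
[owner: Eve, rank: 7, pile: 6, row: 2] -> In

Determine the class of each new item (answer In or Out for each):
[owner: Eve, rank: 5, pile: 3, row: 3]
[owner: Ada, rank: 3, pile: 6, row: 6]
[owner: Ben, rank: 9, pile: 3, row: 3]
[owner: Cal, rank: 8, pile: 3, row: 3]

Out, In, Out, Out

Every 'In' example satisfies: pile ≥ 5. None of the 'Out' examples do.
[owner: Eve, rank: 5, pile: 3, row: 3] — pile = 3, hence Out. [owner: Ada, rank: 3, pile: 6, row: 6] — pile = 6, hence In. [owner: Ben, rank: 9, pile: 3, row: 3] — pile = 3, hence Out. [owner: Cal, rank: 8, pile: 3, row: 3] — pile = 3, hence Out.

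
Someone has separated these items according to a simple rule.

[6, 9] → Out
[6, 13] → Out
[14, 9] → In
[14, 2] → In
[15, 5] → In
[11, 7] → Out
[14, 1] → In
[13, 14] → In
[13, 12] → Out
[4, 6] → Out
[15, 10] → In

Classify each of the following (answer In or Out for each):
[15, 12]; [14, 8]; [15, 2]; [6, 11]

All 'In' examples share one property — max ≥ 14 — and every 'Out' example lacks it.
[15, 12] → max 15 → In.
[14, 8] → max 14 → In.
[15, 2] → max 15 → In.
[6, 11] → max 11 → Out.

In, In, In, Out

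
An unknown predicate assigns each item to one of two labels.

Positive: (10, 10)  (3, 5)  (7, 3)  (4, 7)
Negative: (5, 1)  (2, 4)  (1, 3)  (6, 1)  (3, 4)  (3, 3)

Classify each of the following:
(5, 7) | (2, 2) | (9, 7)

Positive, Negative, Positive

Rule: sum ≥ 8. This holds for each 'Positive' example and fails for each 'Negative' one.
(5, 7): Positive (5+7 = 12). (2, 2): Negative (2+2 = 4). (9, 7): Positive (9+7 = 16).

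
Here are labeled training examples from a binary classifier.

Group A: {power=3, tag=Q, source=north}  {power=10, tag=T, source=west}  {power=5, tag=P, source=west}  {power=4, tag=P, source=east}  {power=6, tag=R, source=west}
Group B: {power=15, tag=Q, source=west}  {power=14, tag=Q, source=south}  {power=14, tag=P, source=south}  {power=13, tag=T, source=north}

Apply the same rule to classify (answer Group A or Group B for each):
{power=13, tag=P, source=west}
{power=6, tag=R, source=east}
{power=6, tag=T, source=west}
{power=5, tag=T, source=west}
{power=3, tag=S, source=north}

Group B, Group A, Group A, Group A, Group A

Rule: power ≤ 10. This holds for each 'Group A' example and fails for each 'Group B' one.
{power=13, tag=P, source=west}: power = 13, doesn't qualify → Group B. {power=6, tag=R, source=east}: power = 6, passes → Group A. {power=6, tag=T, source=west}: power = 6, passes → Group A. {power=5, tag=T, source=west}: power = 5, passes → Group A. {power=3, tag=S, source=north}: power = 3, passes → Group A.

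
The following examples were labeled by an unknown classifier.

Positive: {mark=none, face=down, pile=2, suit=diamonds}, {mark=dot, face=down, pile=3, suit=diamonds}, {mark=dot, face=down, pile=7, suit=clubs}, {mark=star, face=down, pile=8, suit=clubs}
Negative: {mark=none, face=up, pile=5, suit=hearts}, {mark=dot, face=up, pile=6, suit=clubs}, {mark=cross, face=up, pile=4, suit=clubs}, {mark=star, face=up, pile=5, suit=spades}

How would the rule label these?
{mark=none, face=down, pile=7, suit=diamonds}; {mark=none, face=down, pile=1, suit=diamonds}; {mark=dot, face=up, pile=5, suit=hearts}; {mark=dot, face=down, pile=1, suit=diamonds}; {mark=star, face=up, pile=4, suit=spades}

Rule: face is down. This holds for each 'Positive' example and fails for each 'Negative' one.
{mark=none, face=down, pile=7, suit=diamonds}: Positive (face is down).
{mark=none, face=down, pile=1, suit=diamonds}: Positive (face is down).
{mark=dot, face=up, pile=5, suit=hearts}: Negative (face is up).
{mark=dot, face=down, pile=1, suit=diamonds}: Positive (face is down).
{mark=star, face=up, pile=4, suit=spades}: Negative (face is up).

Positive, Positive, Negative, Positive, Negative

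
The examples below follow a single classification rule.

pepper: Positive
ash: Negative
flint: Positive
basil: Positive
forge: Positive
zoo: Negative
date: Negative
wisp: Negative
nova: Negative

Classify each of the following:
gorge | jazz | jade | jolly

Positive, Negative, Negative, Positive

The rule appears to be: length ≥ 5.
gorge: length 5 — matches, so Positive. jazz: length 4 — fails this test, so Negative. jade: length 4 — fails this test, so Negative. jolly: length 5 — matches, so Positive.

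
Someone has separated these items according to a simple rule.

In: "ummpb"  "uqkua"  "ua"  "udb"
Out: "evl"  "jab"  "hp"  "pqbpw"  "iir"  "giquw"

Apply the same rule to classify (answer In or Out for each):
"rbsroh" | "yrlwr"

Out, Out

Looking at the examples, the only property every 'In' case has and every 'Out' case lacks is: starts with 'u'.
Out: "rbsroh", since starts with 'r'. Out: "yrlwr", since starts with 'y'.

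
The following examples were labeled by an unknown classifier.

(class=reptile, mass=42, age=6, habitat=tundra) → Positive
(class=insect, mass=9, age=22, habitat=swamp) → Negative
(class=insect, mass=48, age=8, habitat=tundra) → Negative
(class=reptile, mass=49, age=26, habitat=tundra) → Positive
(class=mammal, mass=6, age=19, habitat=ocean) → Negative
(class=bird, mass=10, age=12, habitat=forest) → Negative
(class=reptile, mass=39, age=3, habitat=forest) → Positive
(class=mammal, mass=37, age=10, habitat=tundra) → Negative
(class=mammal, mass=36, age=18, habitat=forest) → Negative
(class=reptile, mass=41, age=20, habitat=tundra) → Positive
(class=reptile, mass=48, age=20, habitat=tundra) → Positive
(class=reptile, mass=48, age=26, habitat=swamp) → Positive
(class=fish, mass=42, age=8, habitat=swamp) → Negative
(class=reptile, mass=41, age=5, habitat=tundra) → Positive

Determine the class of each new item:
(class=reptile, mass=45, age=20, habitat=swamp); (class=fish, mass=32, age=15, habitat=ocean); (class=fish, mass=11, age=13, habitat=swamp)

The pattern is that an item is 'Positive' exactly when: class is reptile.
(class=reptile, mass=45, age=20, habitat=swamp): Positive (class is reptile).
(class=fish, mass=32, age=15, habitat=ocean): Negative (class is fish).
(class=fish, mass=11, age=13, habitat=swamp): Negative (class is fish).

Positive, Negative, Negative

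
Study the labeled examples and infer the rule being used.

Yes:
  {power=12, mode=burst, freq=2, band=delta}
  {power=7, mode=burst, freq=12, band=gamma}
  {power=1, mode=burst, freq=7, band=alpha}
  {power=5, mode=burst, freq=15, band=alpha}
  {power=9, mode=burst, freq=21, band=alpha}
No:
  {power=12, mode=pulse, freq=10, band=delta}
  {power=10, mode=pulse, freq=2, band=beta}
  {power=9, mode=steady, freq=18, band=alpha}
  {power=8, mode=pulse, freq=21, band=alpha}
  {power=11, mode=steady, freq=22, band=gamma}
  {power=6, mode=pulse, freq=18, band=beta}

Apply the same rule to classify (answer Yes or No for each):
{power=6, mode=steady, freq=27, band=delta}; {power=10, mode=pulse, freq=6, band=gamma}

No, No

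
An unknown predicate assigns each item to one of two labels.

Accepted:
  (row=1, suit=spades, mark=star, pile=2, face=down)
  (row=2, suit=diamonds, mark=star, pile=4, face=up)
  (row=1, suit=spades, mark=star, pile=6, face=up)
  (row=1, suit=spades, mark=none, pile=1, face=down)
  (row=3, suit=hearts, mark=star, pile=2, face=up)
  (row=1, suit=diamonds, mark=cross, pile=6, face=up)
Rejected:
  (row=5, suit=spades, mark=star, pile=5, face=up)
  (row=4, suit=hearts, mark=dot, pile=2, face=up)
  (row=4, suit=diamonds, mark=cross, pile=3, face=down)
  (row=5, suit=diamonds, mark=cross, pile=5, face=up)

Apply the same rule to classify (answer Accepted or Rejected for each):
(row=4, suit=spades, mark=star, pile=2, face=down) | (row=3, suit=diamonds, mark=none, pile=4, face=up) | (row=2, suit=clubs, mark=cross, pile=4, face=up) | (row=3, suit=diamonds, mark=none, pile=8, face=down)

The pattern is that an item is 'Accepted' exactly when: row ≤ 3.
(row=4, suit=spades, mark=star, pile=2, face=down): row = 4, fails this test → Rejected.
(row=3, suit=diamonds, mark=none, pile=4, face=up): row = 3, meets the rule → Accepted.
(row=2, suit=clubs, mark=cross, pile=4, face=up): row = 2, meets the rule → Accepted.
(row=3, suit=diamonds, mark=none, pile=8, face=down): row = 3, meets the rule → Accepted.

Rejected, Accepted, Accepted, Accepted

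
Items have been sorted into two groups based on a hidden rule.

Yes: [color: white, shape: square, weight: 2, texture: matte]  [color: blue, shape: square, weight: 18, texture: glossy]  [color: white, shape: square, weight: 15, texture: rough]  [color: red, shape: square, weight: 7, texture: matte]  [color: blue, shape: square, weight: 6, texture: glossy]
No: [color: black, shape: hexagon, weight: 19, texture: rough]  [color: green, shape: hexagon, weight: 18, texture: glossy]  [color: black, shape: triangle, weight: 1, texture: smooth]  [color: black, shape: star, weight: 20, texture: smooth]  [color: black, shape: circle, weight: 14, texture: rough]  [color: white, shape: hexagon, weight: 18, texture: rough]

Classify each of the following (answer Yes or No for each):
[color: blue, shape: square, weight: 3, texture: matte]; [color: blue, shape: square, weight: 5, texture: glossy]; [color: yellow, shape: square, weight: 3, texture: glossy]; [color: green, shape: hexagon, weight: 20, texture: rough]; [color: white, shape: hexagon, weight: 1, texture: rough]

'Yes' ⟺ shape is square.
[color: blue, shape: square, weight: 3, texture: matte]: shape is square — qualifies, so Yes. [color: blue, shape: square, weight: 5, texture: glossy]: shape is square — qualifies, so Yes. [color: yellow, shape: square, weight: 3, texture: glossy]: shape is square — qualifies, so Yes. [color: green, shape: hexagon, weight: 20, texture: rough]: shape is hexagon — does not fit, so No. [color: white, shape: hexagon, weight: 1, texture: rough]: shape is hexagon — does not fit, so No.

Yes, Yes, Yes, No, No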